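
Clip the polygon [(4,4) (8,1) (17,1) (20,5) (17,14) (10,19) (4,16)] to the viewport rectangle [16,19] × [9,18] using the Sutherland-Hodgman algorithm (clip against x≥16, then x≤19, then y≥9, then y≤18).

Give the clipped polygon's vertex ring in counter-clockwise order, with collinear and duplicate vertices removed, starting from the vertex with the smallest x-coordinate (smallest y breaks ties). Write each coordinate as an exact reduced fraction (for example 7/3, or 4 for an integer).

Clipped polygon: [(16,9) (56/3,9) (17,14) (16,103/7)]

1. After x ≥ 16: [(16,1) (17,1) (20,5) (17,14) (16,103/7)]
2. After x ≤ 19: [(16,1) (17,1) (19,11/3) (19,8) (17,14) (16,103/7)]
3. After y ≥ 9: [(16,9) (56/3,9) (17,14) (16,103/7)]
4. After y ≤ 18: [(16,9) (56/3,9) (17,14) (16,103/7)]
5. Canonical ring: [(16,9) (56/3,9) (17,14) (16,103/7)]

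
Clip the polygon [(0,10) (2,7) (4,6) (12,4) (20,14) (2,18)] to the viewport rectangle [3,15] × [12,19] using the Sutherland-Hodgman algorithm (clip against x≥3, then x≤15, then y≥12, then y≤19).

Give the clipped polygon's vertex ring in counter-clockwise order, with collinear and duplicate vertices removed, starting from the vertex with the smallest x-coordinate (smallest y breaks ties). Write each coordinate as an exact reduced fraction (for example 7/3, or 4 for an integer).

Clipped polygon: [(3,12) (15,12) (15,136/9) (3,160/9)]

1. After x ≥ 3: [(3,13/2) (4,6) (12,4) (20,14) (3,160/9)]
2. After x ≤ 15: [(3,13/2) (4,6) (12,4) (15,31/4) (15,136/9) (3,160/9)]
3. After y ≥ 12: [(3,12) (15,12) (15,136/9) (3,160/9)]
4. After y ≤ 19: [(3,12) (15,12) (15,136/9) (3,160/9)]
5. Canonical ring: [(3,12) (15,12) (15,136/9) (3,160/9)]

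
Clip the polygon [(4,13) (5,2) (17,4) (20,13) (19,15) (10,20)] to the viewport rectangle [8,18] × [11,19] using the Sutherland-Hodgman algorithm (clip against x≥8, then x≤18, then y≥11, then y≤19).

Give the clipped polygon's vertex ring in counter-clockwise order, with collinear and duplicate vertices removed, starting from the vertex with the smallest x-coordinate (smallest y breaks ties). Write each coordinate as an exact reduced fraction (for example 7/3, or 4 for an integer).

Clipped polygon: [(8,11) (18,11) (18,140/9) (59/5,19) (64/7,19) (8,53/3)]

1. After x ≥ 8: [(8,53/3) (8,5/2) (17,4) (20,13) (19,15) (10,20)]
2. After x ≤ 18: [(8,53/3) (8,5/2) (17,4) (18,7) (18,140/9) (10,20)]
3. After y ≥ 11: [(8,53/3) (8,11) (18,11) (18,140/9) (10,20)]
4. After y ≤ 19: [(64/7,19) (8,53/3) (8,11) (18,11) (18,140/9) (59/5,19)]
5. Canonical ring: [(8,11) (18,11) (18,140/9) (59/5,19) (64/7,19) (8,53/3)]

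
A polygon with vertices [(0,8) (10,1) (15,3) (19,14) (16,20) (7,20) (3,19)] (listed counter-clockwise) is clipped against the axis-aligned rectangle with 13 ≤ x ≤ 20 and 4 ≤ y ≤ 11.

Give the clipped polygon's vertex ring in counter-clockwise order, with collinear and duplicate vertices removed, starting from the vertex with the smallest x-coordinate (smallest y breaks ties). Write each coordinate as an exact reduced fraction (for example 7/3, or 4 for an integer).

Clipped polygon: [(13,4) (169/11,4) (197/11,11) (13,11)]

1. After x ≥ 13: [(13,11/5) (15,3) (19,14) (16,20) (13,20)]
2. After x ≤ 20: [(13,11/5) (15,3) (19,14) (16,20) (13,20)]
3. After y ≥ 4: [(13,4) (169/11,4) (19,14) (16,20) (13,20)]
4. After y ≤ 11: [(13,11) (13,4) (169/11,4) (197/11,11)]
5. Canonical ring: [(13,4) (169/11,4) (197/11,11) (13,11)]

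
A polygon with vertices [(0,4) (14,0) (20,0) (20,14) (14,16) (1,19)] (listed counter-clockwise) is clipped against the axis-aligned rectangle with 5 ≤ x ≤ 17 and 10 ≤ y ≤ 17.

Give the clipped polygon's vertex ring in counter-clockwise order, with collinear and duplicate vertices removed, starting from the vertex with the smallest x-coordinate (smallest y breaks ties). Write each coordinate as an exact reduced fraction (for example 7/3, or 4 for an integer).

1. After x ≥ 5: [(5,18/7) (14,0) (20,0) (20,14) (14,16) (5,235/13)]
2. After x ≤ 17: [(5,18/7) (14,0) (17,0) (17,15) (14,16) (5,235/13)]
3. After y ≥ 10: [(5,10) (17,10) (17,15) (14,16) (5,235/13)]
4. After y ≤ 17: [(5,17) (5,10) (17,10) (17,15) (14,16) (29/3,17)]
5. Canonical ring: [(5,10) (17,10) (17,15) (14,16) (29/3,17) (5,17)]

Clipped polygon: [(5,10) (17,10) (17,15) (14,16) (29/3,17) (5,17)]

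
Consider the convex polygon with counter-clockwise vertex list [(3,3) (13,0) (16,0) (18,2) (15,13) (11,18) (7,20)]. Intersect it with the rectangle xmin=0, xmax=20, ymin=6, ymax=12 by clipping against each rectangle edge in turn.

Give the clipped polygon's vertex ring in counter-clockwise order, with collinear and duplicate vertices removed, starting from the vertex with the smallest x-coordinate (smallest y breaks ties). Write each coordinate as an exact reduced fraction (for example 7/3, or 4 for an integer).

1. After x ≥ 0: [(3,3) (13,0) (16,0) (18,2) (15,13) (11,18) (7,20)]
2. After x ≤ 20: [(3,3) (13,0) (16,0) (18,2) (15,13) (11,18) (7,20)]
3. After y ≥ 6: [(63/17,6) (186/11,6) (15,13) (11,18) (7,20)]
4. After y ≤ 12: [(87/17,12) (63/17,6) (186/11,6) (168/11,12)]
5. Canonical ring: [(63/17,6) (186/11,6) (168/11,12) (87/17,12)]

Clipped polygon: [(63/17,6) (186/11,6) (168/11,12) (87/17,12)]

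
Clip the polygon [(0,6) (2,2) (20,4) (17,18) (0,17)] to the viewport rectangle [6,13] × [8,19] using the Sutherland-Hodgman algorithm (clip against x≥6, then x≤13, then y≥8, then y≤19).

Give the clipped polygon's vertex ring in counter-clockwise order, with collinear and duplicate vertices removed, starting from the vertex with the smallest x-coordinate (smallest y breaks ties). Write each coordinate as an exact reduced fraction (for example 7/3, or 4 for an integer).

1. After x ≥ 6: [(6,22/9) (20,4) (17,18) (6,295/17)]
2. After x ≤ 13: [(6,22/9) (13,29/9) (13,302/17) (6,295/17)]
3. After y ≥ 8: [(6,8) (13,8) (13,302/17) (6,295/17)]
4. After y ≤ 19: [(6,8) (13,8) (13,302/17) (6,295/17)]
5. Canonical ring: [(6,8) (13,8) (13,302/17) (6,295/17)]

Clipped polygon: [(6,8) (13,8) (13,302/17) (6,295/17)]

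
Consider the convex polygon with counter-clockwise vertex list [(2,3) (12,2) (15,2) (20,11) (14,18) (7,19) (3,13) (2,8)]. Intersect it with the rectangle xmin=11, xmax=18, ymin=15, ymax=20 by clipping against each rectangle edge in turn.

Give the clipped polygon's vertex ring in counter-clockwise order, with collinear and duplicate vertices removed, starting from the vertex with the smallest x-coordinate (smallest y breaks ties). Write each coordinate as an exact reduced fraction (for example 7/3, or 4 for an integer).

1. After x ≥ 11: [(11,21/10) (12,2) (15,2) (20,11) (14,18) (11,129/7)]
2. After x ≤ 18: [(11,21/10) (12,2) (15,2) (18,37/5) (18,40/3) (14,18) (11,129/7)]
3. After y ≥ 15: [(11,15) (116/7,15) (14,18) (11,129/7)]
4. After y ≤ 20: [(11,15) (116/7,15) (14,18) (11,129/7)]
5. Canonical ring: [(11,15) (116/7,15) (14,18) (11,129/7)]

Clipped polygon: [(11,15) (116/7,15) (14,18) (11,129/7)]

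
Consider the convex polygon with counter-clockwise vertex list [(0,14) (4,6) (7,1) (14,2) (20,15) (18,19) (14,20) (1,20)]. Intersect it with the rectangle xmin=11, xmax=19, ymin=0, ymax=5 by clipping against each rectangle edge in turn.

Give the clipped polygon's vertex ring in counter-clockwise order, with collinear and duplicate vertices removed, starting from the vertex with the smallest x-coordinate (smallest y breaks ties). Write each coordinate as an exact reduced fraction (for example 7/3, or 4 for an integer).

Clipped polygon: [(11,11/7) (14,2) (200/13,5) (11,5)]

1. After x ≥ 11: [(11,11/7) (14,2) (20,15) (18,19) (14,20) (11,20)]
2. After x ≤ 19: [(11,11/7) (14,2) (19,77/6) (19,17) (18,19) (14,20) (11,20)]
3. After y ≥ 0: [(11,11/7) (14,2) (19,77/6) (19,17) (18,19) (14,20) (11,20)]
4. After y ≤ 5: [(11,5) (11,11/7) (14,2) (200/13,5)]
5. Canonical ring: [(11,11/7) (14,2) (200/13,5) (11,5)]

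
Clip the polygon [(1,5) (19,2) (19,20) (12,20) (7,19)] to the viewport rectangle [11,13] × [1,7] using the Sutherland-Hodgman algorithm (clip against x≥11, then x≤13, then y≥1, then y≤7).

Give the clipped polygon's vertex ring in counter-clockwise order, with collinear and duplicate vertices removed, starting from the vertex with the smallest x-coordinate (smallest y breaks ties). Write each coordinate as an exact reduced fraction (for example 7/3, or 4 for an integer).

Clipped polygon: [(11,10/3) (13,3) (13,7) (11,7)]

1. After x ≥ 11: [(11,10/3) (19,2) (19,20) (12,20) (11,99/5)]
2. After x ≤ 13: [(11,10/3) (13,3) (13,20) (12,20) (11,99/5)]
3. After y ≥ 1: [(11,10/3) (13,3) (13,20) (12,20) (11,99/5)]
4. After y ≤ 7: [(11,7) (11,10/3) (13,3) (13,7)]
5. Canonical ring: [(11,10/3) (13,3) (13,7) (11,7)]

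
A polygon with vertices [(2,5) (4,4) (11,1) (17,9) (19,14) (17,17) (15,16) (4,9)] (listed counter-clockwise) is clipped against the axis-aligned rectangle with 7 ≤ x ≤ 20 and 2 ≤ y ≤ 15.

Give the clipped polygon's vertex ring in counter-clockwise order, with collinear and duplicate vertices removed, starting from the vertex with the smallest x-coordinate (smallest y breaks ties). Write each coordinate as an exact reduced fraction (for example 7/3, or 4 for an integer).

Clipped polygon: [(7,19/7) (26/3,2) (47/4,2) (17,9) (19,14) (55/3,15) (94/7,15) (7,120/11)]

1. After x ≥ 7: [(7,19/7) (11,1) (17,9) (19,14) (17,17) (15,16) (7,120/11)]
2. After x ≤ 20: [(7,19/7) (11,1) (17,9) (19,14) (17,17) (15,16) (7,120/11)]
3. After y ≥ 2: [(7,19/7) (26/3,2) (47/4,2) (17,9) (19,14) (17,17) (15,16) (7,120/11)]
4. After y ≤ 15: [(7,19/7) (26/3,2) (47/4,2) (17,9) (19,14) (55/3,15) (94/7,15) (7,120/11)]
5. Canonical ring: [(7,19/7) (26/3,2) (47/4,2) (17,9) (19,14) (55/3,15) (94/7,15) (7,120/11)]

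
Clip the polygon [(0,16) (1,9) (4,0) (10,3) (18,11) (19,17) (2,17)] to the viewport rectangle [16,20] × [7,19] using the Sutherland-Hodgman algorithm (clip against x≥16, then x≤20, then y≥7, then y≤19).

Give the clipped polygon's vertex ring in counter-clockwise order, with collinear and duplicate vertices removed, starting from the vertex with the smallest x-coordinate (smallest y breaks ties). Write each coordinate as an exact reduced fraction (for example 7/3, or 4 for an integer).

Clipped polygon: [(16,9) (18,11) (19,17) (16,17)]

1. After x ≥ 16: [(16,9) (18,11) (19,17) (16,17)]
2. After x ≤ 20: [(16,9) (18,11) (19,17) (16,17)]
3. After y ≥ 7: [(16,9) (18,11) (19,17) (16,17)]
4. After y ≤ 19: [(16,9) (18,11) (19,17) (16,17)]
5. Canonical ring: [(16,9) (18,11) (19,17) (16,17)]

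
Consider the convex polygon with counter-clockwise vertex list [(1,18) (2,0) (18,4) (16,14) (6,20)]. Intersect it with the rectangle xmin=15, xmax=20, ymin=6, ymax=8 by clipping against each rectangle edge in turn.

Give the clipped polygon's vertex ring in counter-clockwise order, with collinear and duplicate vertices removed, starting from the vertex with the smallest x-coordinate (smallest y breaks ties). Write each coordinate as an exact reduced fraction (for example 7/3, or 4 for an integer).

Clipped polygon: [(15,6) (88/5,6) (86/5,8) (15,8)]

1. After x ≥ 15: [(15,13/4) (18,4) (16,14) (15,73/5)]
2. After x ≤ 20: [(15,13/4) (18,4) (16,14) (15,73/5)]
3. After y ≥ 6: [(15,6) (88/5,6) (16,14) (15,73/5)]
4. After y ≤ 8: [(15,8) (15,6) (88/5,6) (86/5,8)]
5. Canonical ring: [(15,6) (88/5,6) (86/5,8) (15,8)]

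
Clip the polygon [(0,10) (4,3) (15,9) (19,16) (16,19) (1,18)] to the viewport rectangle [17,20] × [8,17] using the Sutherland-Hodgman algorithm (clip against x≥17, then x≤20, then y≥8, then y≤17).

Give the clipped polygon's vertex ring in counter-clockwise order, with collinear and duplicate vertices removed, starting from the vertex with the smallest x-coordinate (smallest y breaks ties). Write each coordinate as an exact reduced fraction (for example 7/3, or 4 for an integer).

Clipped polygon: [(17,25/2) (19,16) (18,17) (17,17)]

1. After x ≥ 17: [(17,25/2) (19,16) (17,18)]
2. After x ≤ 20: [(17,25/2) (19,16) (17,18)]
3. After y ≥ 8: [(17,25/2) (19,16) (17,18)]
4. After y ≤ 17: [(17,17) (17,25/2) (19,16) (18,17)]
5. Canonical ring: [(17,25/2) (19,16) (18,17) (17,17)]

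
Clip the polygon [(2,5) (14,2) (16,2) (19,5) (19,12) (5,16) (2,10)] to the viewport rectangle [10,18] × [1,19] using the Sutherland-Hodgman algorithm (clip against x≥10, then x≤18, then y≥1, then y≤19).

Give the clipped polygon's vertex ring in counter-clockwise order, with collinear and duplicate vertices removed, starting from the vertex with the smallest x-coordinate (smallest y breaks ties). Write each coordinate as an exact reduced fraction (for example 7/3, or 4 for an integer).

Clipped polygon: [(10,3) (14,2) (16,2) (18,4) (18,86/7) (10,102/7)]

1. After x ≥ 10: [(10,3) (14,2) (16,2) (19,5) (19,12) (10,102/7)]
2. After x ≤ 18: [(10,3) (14,2) (16,2) (18,4) (18,86/7) (10,102/7)]
3. After y ≥ 1: [(10,3) (14,2) (16,2) (18,4) (18,86/7) (10,102/7)]
4. After y ≤ 19: [(10,3) (14,2) (16,2) (18,4) (18,86/7) (10,102/7)]
5. Canonical ring: [(10,3) (14,2) (16,2) (18,4) (18,86/7) (10,102/7)]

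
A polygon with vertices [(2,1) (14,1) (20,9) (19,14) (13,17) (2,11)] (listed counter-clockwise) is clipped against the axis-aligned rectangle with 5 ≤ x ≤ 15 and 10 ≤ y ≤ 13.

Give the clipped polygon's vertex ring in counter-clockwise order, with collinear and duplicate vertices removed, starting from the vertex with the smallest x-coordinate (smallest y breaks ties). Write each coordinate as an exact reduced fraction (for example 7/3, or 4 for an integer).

Clipped polygon: [(5,10) (15,10) (15,13) (17/3,13) (5,139/11)]

1. After x ≥ 5: [(5,1) (14,1) (20,9) (19,14) (13,17) (5,139/11)]
2. After x ≤ 15: [(5,1) (14,1) (15,7/3) (15,16) (13,17) (5,139/11)]
3. After y ≥ 10: [(5,10) (15,10) (15,16) (13,17) (5,139/11)]
4. After y ≤ 13: [(5,10) (15,10) (15,13) (17/3,13) (5,139/11)]
5. Canonical ring: [(5,10) (15,10) (15,13) (17/3,13) (5,139/11)]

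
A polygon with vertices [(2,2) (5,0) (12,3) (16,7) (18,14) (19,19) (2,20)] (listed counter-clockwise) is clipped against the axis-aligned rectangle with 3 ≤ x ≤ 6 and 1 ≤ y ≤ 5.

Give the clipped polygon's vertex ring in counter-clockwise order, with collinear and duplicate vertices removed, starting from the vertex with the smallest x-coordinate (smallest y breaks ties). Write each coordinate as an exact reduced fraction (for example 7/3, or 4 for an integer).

1. After x ≥ 3: [(3,4/3) (5,0) (12,3) (16,7) (18,14) (19,19) (3,339/17)]
2. After x ≤ 6: [(3,4/3) (5,0) (6,3/7) (6,336/17) (3,339/17)]
3. After y ≥ 1: [(3,4/3) (7/2,1) (6,1) (6,336/17) (3,339/17)]
4. After y ≤ 5: [(3,5) (3,4/3) (7/2,1) (6,1) (6,5)]
5. Canonical ring: [(3,4/3) (7/2,1) (6,1) (6,5) (3,5)]

Clipped polygon: [(3,4/3) (7/2,1) (6,1) (6,5) (3,5)]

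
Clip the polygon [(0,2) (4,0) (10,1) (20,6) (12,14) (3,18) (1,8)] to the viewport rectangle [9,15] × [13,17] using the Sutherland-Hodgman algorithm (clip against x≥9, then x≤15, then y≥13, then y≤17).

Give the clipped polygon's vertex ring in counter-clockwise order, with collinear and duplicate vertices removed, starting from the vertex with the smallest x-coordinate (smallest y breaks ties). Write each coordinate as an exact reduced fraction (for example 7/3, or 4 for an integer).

Clipped polygon: [(9,13) (13,13) (12,14) (9,46/3)]

1. After x ≥ 9: [(9,5/6) (10,1) (20,6) (12,14) (9,46/3)]
2. After x ≤ 15: [(9,5/6) (10,1) (15,7/2) (15,11) (12,14) (9,46/3)]
3. After y ≥ 13: [(9,13) (13,13) (12,14) (9,46/3)]
4. After y ≤ 17: [(9,13) (13,13) (12,14) (9,46/3)]
5. Canonical ring: [(9,13) (13,13) (12,14) (9,46/3)]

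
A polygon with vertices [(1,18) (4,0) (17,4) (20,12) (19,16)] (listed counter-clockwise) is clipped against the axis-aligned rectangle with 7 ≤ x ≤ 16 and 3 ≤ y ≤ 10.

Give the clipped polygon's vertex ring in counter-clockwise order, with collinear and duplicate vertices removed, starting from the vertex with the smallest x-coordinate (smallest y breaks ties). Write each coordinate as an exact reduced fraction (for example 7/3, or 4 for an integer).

1. After x ≥ 7: [(7,52/3) (7,12/13) (17,4) (20,12) (19,16)]
2. After x ≤ 16: [(16,49/3) (7,52/3) (7,12/13) (16,48/13)]
3. After y ≥ 3: [(16,49/3) (7,52/3) (7,3) (55/4,3) (16,48/13)]
4. After y ≤ 10: [(16,10) (7,10) (7,3) (55/4,3) (16,48/13)]
5. Canonical ring: [(7,3) (55/4,3) (16,48/13) (16,10) (7,10)]

Clipped polygon: [(7,3) (55/4,3) (16,48/13) (16,10) (7,10)]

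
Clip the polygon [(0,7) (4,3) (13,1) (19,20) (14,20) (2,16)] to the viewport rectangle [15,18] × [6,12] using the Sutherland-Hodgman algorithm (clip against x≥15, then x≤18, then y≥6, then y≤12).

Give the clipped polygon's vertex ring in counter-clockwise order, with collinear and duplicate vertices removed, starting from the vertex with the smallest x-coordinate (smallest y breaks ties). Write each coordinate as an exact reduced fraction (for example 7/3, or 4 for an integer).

Clipped polygon: [(15,22/3) (313/19,12) (15,12)]

1. After x ≥ 15: [(15,22/3) (19,20) (15,20)]
2. After x ≤ 18: [(15,22/3) (18,101/6) (18,20) (15,20)]
3. After y ≥ 6: [(15,22/3) (18,101/6) (18,20) (15,20)]
4. After y ≤ 12: [(15,12) (15,22/3) (313/19,12)]
5. Canonical ring: [(15,22/3) (313/19,12) (15,12)]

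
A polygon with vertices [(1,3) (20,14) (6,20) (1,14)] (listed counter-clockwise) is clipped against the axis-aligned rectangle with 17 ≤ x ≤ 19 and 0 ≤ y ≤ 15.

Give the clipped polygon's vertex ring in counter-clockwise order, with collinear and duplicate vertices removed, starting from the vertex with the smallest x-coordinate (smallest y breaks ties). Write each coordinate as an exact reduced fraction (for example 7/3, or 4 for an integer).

1. After x ≥ 17: [(17,233/19) (20,14) (17,107/7)]
2. After x ≤ 19: [(17,233/19) (19,255/19) (19,101/7) (17,107/7)]
3. After y ≥ 0: [(17,233/19) (19,255/19) (19,101/7) (17,107/7)]
4. After y ≤ 15: [(17,15) (17,233/19) (19,255/19) (19,101/7) (53/3,15)]
5. Canonical ring: [(17,233/19) (19,255/19) (19,101/7) (53/3,15) (17,15)]

Clipped polygon: [(17,233/19) (19,255/19) (19,101/7) (53/3,15) (17,15)]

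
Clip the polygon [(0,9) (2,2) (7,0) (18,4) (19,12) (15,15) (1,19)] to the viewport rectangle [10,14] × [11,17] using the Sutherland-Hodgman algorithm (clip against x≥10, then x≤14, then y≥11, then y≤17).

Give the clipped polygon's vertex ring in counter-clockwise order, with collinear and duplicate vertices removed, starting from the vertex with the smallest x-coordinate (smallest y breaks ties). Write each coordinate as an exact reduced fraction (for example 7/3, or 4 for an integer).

1. After x ≥ 10: [(10,12/11) (18,4) (19,12) (15,15) (10,115/7)]
2. After x ≤ 14: [(10,12/11) (14,28/11) (14,107/7) (10,115/7)]
3. After y ≥ 11: [(10,11) (14,11) (14,107/7) (10,115/7)]
4. After y ≤ 17: [(10,11) (14,11) (14,107/7) (10,115/7)]
5. Canonical ring: [(10,11) (14,11) (14,107/7) (10,115/7)]

Clipped polygon: [(10,11) (14,11) (14,107/7) (10,115/7)]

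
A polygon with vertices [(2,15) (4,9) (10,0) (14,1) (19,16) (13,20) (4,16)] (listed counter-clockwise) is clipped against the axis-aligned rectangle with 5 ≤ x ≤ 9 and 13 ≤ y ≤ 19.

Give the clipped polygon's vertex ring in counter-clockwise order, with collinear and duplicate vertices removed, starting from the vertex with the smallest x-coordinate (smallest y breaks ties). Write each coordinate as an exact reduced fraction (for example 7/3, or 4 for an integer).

Clipped polygon: [(5,13) (9,13) (9,164/9) (5,148/9)]

1. After x ≥ 5: [(5,15/2) (10,0) (14,1) (19,16) (13,20) (5,148/9)]
2. After x ≤ 9: [(5,15/2) (9,3/2) (9,164/9) (5,148/9)]
3. After y ≥ 13: [(5,13) (9,13) (9,164/9) (5,148/9)]
4. After y ≤ 19: [(5,13) (9,13) (9,164/9) (5,148/9)]
5. Canonical ring: [(5,13) (9,13) (9,164/9) (5,148/9)]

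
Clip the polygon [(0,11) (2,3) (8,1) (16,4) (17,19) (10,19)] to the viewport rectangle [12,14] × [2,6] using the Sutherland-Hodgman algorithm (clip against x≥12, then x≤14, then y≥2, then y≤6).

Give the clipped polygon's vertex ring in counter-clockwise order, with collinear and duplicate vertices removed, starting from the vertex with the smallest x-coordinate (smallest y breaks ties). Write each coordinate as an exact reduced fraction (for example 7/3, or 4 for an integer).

Clipped polygon: [(12,5/2) (14,13/4) (14,6) (12,6)]

1. After x ≥ 12: [(12,5/2) (16,4) (17,19) (12,19)]
2. After x ≤ 14: [(12,5/2) (14,13/4) (14,19) (12,19)]
3. After y ≥ 2: [(12,5/2) (14,13/4) (14,19) (12,19)]
4. After y ≤ 6: [(12,6) (12,5/2) (14,13/4) (14,6)]
5. Canonical ring: [(12,5/2) (14,13/4) (14,6) (12,6)]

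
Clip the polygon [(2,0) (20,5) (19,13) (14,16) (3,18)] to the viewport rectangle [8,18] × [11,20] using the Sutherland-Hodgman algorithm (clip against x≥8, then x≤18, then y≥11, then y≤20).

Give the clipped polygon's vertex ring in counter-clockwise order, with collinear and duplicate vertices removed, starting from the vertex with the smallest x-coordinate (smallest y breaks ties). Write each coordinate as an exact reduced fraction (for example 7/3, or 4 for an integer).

Clipped polygon: [(8,11) (18,11) (18,68/5) (14,16) (8,188/11)]

1. After x ≥ 8: [(8,5/3) (20,5) (19,13) (14,16) (8,188/11)]
2. After x ≤ 18: [(8,5/3) (18,40/9) (18,68/5) (14,16) (8,188/11)]
3. After y ≥ 11: [(8,11) (18,11) (18,68/5) (14,16) (8,188/11)]
4. After y ≤ 20: [(8,11) (18,11) (18,68/5) (14,16) (8,188/11)]
5. Canonical ring: [(8,11) (18,11) (18,68/5) (14,16) (8,188/11)]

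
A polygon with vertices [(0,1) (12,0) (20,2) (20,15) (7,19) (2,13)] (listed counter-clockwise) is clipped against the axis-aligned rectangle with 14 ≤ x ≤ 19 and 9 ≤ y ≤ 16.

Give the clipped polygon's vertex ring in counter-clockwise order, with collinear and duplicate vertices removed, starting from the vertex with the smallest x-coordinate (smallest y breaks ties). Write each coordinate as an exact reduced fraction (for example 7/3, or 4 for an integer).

Clipped polygon: [(14,9) (19,9) (19,199/13) (67/4,16) (14,16)]

1. After x ≥ 14: [(14,1/2) (20,2) (20,15) (14,219/13)]
2. After x ≤ 19: [(14,1/2) (19,7/4) (19,199/13) (14,219/13)]
3. After y ≥ 9: [(14,9) (19,9) (19,199/13) (14,219/13)]
4. After y ≤ 16: [(14,16) (14,9) (19,9) (19,199/13) (67/4,16)]
5. Canonical ring: [(14,9) (19,9) (19,199/13) (67/4,16) (14,16)]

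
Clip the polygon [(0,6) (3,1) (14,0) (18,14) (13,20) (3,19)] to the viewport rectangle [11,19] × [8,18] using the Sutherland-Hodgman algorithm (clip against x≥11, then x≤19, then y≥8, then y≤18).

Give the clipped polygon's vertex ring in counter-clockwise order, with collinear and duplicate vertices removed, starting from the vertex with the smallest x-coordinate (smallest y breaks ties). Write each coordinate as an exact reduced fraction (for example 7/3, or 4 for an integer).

1. After x ≥ 11: [(11,3/11) (14,0) (18,14) (13,20) (11,99/5)]
2. After x ≤ 19: [(11,3/11) (14,0) (18,14) (13,20) (11,99/5)]
3. After y ≥ 8: [(11,8) (114/7,8) (18,14) (13,20) (11,99/5)]
4. After y ≤ 18: [(11,18) (11,8) (114/7,8) (18,14) (44/3,18)]
5. Canonical ring: [(11,8) (114/7,8) (18,14) (44/3,18) (11,18)]

Clipped polygon: [(11,8) (114/7,8) (18,14) (44/3,18) (11,18)]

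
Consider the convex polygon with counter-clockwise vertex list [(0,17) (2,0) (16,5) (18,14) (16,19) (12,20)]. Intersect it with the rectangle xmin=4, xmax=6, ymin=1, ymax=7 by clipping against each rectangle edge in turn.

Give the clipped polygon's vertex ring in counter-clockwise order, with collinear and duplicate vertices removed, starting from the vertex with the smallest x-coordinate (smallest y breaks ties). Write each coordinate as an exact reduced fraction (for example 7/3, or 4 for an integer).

Clipped polygon: [(4,1) (24/5,1) (6,10/7) (6,7) (4,7)]

1. After x ≥ 4: [(4,18) (4,5/7) (16,5) (18,14) (16,19) (12,20)]
2. After x ≤ 6: [(6,37/2) (4,18) (4,5/7) (6,10/7)]
3. After y ≥ 1: [(6,37/2) (4,18) (4,1) (24/5,1) (6,10/7)]
4. After y ≤ 7: [(6,7) (4,7) (4,1) (24/5,1) (6,10/7)]
5. Canonical ring: [(4,1) (24/5,1) (6,10/7) (6,7) (4,7)]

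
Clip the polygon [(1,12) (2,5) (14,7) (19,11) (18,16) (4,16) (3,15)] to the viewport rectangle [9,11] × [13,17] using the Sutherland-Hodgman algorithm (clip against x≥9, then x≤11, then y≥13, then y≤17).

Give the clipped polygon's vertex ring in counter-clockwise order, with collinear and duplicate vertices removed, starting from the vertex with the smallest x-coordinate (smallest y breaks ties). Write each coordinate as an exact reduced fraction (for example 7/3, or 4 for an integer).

Clipped polygon: [(9,13) (11,13) (11,16) (9,16)]

1. After x ≥ 9: [(9,37/6) (14,7) (19,11) (18,16) (9,16)]
2. After x ≤ 11: [(9,37/6) (11,13/2) (11,16) (9,16)]
3. After y ≥ 13: [(9,13) (11,13) (11,16) (9,16)]
4. After y ≤ 17: [(9,13) (11,13) (11,16) (9,16)]
5. Canonical ring: [(9,13) (11,13) (11,16) (9,16)]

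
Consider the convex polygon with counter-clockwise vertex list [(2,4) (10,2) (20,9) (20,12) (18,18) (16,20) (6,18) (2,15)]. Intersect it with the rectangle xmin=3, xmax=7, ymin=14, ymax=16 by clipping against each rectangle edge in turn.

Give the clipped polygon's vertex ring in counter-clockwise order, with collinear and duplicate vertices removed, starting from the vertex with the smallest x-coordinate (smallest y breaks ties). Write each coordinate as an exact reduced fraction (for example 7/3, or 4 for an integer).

1. After x ≥ 3: [(3,15/4) (10,2) (20,9) (20,12) (18,18) (16,20) (6,18) (3,63/4)]
2. After x ≤ 7: [(3,15/4) (7,11/4) (7,91/5) (6,18) (3,63/4)]
3. After y ≥ 14: [(3,14) (7,14) (7,91/5) (6,18) (3,63/4)]
4. After y ≤ 16: [(3,14) (7,14) (7,16) (10/3,16) (3,63/4)]
5. Canonical ring: [(3,14) (7,14) (7,16) (10/3,16) (3,63/4)]

Clipped polygon: [(3,14) (7,14) (7,16) (10/3,16) (3,63/4)]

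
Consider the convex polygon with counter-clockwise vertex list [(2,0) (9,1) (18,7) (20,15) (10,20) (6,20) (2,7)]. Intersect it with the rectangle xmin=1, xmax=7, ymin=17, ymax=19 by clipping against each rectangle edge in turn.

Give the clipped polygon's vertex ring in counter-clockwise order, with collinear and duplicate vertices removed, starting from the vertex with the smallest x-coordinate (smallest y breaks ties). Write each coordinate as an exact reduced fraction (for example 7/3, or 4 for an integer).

1. After x ≥ 1: [(2,0) (9,1) (18,7) (20,15) (10,20) (6,20) (2,7)]
2. After x ≤ 7: [(2,0) (7,5/7) (7,20) (6,20) (2,7)]
3. After y ≥ 17: [(7,17) (7,20) (6,20) (66/13,17)]
4. After y ≤ 19: [(7,17) (7,19) (74/13,19) (66/13,17)]
5. Canonical ring: [(66/13,17) (7,17) (7,19) (74/13,19)]

Clipped polygon: [(66/13,17) (7,17) (7,19) (74/13,19)]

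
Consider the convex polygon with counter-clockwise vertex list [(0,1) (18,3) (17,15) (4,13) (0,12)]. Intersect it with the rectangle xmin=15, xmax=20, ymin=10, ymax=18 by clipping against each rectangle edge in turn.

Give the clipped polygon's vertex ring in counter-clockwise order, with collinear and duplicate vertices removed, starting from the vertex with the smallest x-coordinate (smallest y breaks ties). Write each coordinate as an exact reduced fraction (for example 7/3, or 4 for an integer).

1. After x ≥ 15: [(15,8/3) (18,3) (17,15) (15,191/13)]
2. After x ≤ 20: [(15,8/3) (18,3) (17,15) (15,191/13)]
3. After y ≥ 10: [(15,10) (209/12,10) (17,15) (15,191/13)]
4. After y ≤ 18: [(15,10) (209/12,10) (17,15) (15,191/13)]
5. Canonical ring: [(15,10) (209/12,10) (17,15) (15,191/13)]

Clipped polygon: [(15,10) (209/12,10) (17,15) (15,191/13)]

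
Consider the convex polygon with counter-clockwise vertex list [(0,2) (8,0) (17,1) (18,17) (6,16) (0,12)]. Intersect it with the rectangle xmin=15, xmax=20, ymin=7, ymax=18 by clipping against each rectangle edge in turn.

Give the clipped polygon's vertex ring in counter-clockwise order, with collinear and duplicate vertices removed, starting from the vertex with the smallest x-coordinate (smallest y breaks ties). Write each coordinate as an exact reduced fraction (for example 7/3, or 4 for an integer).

1. After x ≥ 15: [(15,7/9) (17,1) (18,17) (15,67/4)]
2. After x ≤ 20: [(15,7/9) (17,1) (18,17) (15,67/4)]
3. After y ≥ 7: [(15,7) (139/8,7) (18,17) (15,67/4)]
4. After y ≤ 18: [(15,7) (139/8,7) (18,17) (15,67/4)]
5. Canonical ring: [(15,7) (139/8,7) (18,17) (15,67/4)]

Clipped polygon: [(15,7) (139/8,7) (18,17) (15,67/4)]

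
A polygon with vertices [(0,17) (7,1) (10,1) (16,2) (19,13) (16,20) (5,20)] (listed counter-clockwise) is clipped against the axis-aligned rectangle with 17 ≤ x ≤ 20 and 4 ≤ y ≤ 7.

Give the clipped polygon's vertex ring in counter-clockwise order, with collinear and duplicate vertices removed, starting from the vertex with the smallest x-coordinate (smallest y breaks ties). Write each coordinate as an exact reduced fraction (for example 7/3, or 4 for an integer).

1. After x ≥ 17: [(17,17/3) (19,13) (17,53/3)]
2. After x ≤ 20: [(17,17/3) (19,13) (17,53/3)]
3. After y ≥ 4: [(17,17/3) (19,13) (17,53/3)]
4. After y ≤ 7: [(17,7) (17,17/3) (191/11,7)]
5. Canonical ring: [(17,17/3) (191/11,7) (17,7)]

Clipped polygon: [(17,17/3) (191/11,7) (17,7)]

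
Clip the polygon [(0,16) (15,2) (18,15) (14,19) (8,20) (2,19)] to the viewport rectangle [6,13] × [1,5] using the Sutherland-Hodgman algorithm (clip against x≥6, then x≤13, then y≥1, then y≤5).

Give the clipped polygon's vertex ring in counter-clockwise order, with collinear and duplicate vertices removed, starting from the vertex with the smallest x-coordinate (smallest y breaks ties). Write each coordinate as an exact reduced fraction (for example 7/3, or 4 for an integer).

Clipped polygon: [(165/14,5) (13,58/15) (13,5)]

1. After x ≥ 6: [(6,52/5) (15,2) (18,15) (14,19) (8,20) (6,59/3)]
2. After x ≤ 13: [(6,52/5) (13,58/15) (13,115/6) (8,20) (6,59/3)]
3. After y ≥ 1: [(6,52/5) (13,58/15) (13,115/6) (8,20) (6,59/3)]
4. After y ≤ 5: [(165/14,5) (13,58/15) (13,5)]
5. Canonical ring: [(165/14,5) (13,58/15) (13,5)]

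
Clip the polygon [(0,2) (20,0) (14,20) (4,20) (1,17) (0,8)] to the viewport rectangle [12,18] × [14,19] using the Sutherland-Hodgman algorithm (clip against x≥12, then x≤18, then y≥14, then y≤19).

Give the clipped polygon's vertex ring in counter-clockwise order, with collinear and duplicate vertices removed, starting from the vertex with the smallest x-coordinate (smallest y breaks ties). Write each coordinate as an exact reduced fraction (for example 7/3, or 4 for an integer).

Clipped polygon: [(12,14) (79/5,14) (143/10,19) (12,19)]

1. After x ≥ 12: [(12,4/5) (20,0) (14,20) (12,20)]
2. After x ≤ 18: [(12,4/5) (18,1/5) (18,20/3) (14,20) (12,20)]
3. After y ≥ 14: [(12,14) (79/5,14) (14,20) (12,20)]
4. After y ≤ 19: [(12,19) (12,14) (79/5,14) (143/10,19)]
5. Canonical ring: [(12,14) (79/5,14) (143/10,19) (12,19)]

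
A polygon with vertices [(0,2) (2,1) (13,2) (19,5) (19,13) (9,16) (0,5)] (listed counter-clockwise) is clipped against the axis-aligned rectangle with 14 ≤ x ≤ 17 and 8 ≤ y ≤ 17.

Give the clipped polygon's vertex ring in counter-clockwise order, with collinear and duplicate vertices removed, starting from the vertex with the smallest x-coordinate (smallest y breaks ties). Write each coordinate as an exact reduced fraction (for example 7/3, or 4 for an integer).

Clipped polygon: [(14,8) (17,8) (17,68/5) (14,29/2)]

1. After x ≥ 14: [(14,5/2) (19,5) (19,13) (14,29/2)]
2. After x ≤ 17: [(14,5/2) (17,4) (17,68/5) (14,29/2)]
3. After y ≥ 8: [(14,8) (17,8) (17,68/5) (14,29/2)]
4. After y ≤ 17: [(14,8) (17,8) (17,68/5) (14,29/2)]
5. Canonical ring: [(14,8) (17,8) (17,68/5) (14,29/2)]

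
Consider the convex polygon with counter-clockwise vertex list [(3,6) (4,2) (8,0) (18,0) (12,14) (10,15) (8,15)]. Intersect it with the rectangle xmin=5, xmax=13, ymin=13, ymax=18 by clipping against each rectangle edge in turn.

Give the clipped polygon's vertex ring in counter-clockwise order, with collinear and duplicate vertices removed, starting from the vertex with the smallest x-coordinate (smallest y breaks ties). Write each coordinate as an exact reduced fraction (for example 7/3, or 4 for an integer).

1. After x ≥ 5: [(5,48/5) (5,3/2) (8,0) (18,0) (12,14) (10,15) (8,15)]
2. After x ≤ 13: [(5,48/5) (5,3/2) (8,0) (13,0) (13,35/3) (12,14) (10,15) (8,15)]
3. After y ≥ 13: [(62/9,13) (87/7,13) (12,14) (10,15) (8,15)]
4. After y ≤ 18: [(62/9,13) (87/7,13) (12,14) (10,15) (8,15)]
5. Canonical ring: [(62/9,13) (87/7,13) (12,14) (10,15) (8,15)]

Clipped polygon: [(62/9,13) (87/7,13) (12,14) (10,15) (8,15)]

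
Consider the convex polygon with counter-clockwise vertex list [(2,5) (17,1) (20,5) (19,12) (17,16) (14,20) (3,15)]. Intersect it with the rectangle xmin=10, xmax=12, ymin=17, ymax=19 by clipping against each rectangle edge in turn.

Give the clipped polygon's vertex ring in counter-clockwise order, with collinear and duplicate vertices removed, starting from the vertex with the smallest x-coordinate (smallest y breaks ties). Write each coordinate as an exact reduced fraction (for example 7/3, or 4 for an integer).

Clipped polygon: [(10,17) (12,17) (12,19) (59/5,19) (10,200/11)]

1. After x ≥ 10: [(10,43/15) (17,1) (20,5) (19,12) (17,16) (14,20) (10,200/11)]
2. After x ≤ 12: [(10,43/15) (12,7/3) (12,210/11) (10,200/11)]
3. After y ≥ 17: [(10,17) (12,17) (12,210/11) (10,200/11)]
4. After y ≤ 19: [(10,17) (12,17) (12,19) (59/5,19) (10,200/11)]
5. Canonical ring: [(10,17) (12,17) (12,19) (59/5,19) (10,200/11)]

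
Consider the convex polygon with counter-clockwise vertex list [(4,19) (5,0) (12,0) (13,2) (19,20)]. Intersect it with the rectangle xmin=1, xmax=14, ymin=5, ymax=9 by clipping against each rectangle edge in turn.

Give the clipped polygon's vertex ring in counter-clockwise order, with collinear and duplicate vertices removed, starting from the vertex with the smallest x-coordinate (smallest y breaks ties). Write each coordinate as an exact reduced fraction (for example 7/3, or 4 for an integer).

Clipped polygon: [(86/19,9) (90/19,5) (14,5) (14,9)]

1. After x ≥ 1: [(4,19) (5,0) (12,0) (13,2) (19,20)]
2. After x ≤ 14: [(14,59/3) (4,19) (5,0) (12,0) (13,2) (14,5)]
3. After y ≥ 5: [(14,59/3) (4,19) (90/19,5) (14,5) (14,5)]
4. After y ≤ 9: [(14,9) (86/19,9) (90/19,5) (14,5) (14,5)]
5. Canonical ring: [(86/19,9) (90/19,5) (14,5) (14,9)]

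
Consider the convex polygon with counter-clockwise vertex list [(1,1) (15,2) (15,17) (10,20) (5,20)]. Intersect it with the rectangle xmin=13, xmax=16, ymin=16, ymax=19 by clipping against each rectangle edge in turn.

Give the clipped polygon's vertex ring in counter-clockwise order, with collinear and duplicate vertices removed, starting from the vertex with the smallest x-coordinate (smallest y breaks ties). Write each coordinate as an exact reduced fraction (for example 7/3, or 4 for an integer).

Clipped polygon: [(13,16) (15,16) (15,17) (13,91/5)]

1. After x ≥ 13: [(13,13/7) (15,2) (15,17) (13,91/5)]
2. After x ≤ 16: [(13,13/7) (15,2) (15,17) (13,91/5)]
3. After y ≥ 16: [(13,16) (15,16) (15,17) (13,91/5)]
4. After y ≤ 19: [(13,16) (15,16) (15,17) (13,91/5)]
5. Canonical ring: [(13,16) (15,16) (15,17) (13,91/5)]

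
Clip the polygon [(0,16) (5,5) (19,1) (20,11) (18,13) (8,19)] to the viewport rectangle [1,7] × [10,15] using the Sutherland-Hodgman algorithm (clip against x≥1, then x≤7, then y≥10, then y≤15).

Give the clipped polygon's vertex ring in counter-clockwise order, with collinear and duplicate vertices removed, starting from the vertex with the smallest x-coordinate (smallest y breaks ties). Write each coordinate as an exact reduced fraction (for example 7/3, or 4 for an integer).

1. After x ≥ 1: [(1,131/8) (1,69/5) (5,5) (19,1) (20,11) (18,13) (8,19)]
2. After x ≤ 7: [(7,149/8) (1,131/8) (1,69/5) (5,5) (7,31/7)]
3. After y ≥ 10: [(7,10) (7,149/8) (1,131/8) (1,69/5) (30/11,10)]
4. After y ≤ 15: [(7,10) (7,15) (1,15) (1,69/5) (30/11,10)]
5. Canonical ring: [(1,69/5) (30/11,10) (7,10) (7,15) (1,15)]

Clipped polygon: [(1,69/5) (30/11,10) (7,10) (7,15) (1,15)]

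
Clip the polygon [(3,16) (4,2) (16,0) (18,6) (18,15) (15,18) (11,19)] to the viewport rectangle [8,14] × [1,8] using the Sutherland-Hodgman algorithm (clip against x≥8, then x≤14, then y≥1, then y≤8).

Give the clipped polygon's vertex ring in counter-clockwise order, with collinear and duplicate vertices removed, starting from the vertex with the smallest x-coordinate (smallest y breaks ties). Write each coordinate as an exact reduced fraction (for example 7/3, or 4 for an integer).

Clipped polygon: [(8,4/3) (10,1) (14,1) (14,8) (8,8)]

1. After x ≥ 8: [(8,143/8) (8,4/3) (16,0) (18,6) (18,15) (15,18) (11,19)]
2. After x ≤ 14: [(8,143/8) (8,4/3) (14,1/3) (14,73/4) (11,19)]
3. After y ≥ 1: [(8,143/8) (8,4/3) (10,1) (14,1) (14,73/4) (11,19)]
4. After y ≤ 8: [(8,8) (8,4/3) (10,1) (14,1) (14,8)]
5. Canonical ring: [(8,4/3) (10,1) (14,1) (14,8) (8,8)]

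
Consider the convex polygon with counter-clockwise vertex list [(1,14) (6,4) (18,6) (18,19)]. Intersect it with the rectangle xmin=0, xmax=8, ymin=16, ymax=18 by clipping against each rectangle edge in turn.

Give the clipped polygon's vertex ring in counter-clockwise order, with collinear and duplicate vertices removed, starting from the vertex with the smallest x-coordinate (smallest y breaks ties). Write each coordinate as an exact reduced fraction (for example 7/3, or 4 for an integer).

Clipped polygon: [(39/5,16) (8,16) (8,273/17)]

1. After x ≥ 0: [(1,14) (6,4) (18,6) (18,19)]
2. After x ≤ 8: [(8,273/17) (1,14) (6,4) (8,13/3)]
3. After y ≥ 16: [(8,16) (8,273/17) (39/5,16)]
4. After y ≤ 18: [(8,16) (8,273/17) (39/5,16)]
5. Canonical ring: [(39/5,16) (8,16) (8,273/17)]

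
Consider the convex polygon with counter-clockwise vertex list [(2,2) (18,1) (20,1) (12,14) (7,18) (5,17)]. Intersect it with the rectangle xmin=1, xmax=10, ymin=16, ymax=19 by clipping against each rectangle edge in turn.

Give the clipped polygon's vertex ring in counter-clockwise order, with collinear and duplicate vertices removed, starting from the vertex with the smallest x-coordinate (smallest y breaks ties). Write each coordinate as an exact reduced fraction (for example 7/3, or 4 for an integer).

Clipped polygon: [(24/5,16) (19/2,16) (7,18) (5,17)]

1. After x ≥ 1: [(2,2) (18,1) (20,1) (12,14) (7,18) (5,17)]
2. After x ≤ 10: [(2,2) (10,3/2) (10,78/5) (7,18) (5,17)]
3. After y ≥ 16: [(24/5,16) (19/2,16) (7,18) (5,17)]
4. After y ≤ 19: [(24/5,16) (19/2,16) (7,18) (5,17)]
5. Canonical ring: [(24/5,16) (19/2,16) (7,18) (5,17)]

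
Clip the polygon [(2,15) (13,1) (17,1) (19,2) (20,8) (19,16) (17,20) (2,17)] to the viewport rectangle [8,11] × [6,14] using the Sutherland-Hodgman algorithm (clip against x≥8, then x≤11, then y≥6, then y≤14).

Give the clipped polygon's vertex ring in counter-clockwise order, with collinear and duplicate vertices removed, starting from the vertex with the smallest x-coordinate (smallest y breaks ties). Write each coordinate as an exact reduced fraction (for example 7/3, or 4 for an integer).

1. After x ≥ 8: [(8,81/11) (13,1) (17,1) (19,2) (20,8) (19,16) (17,20) (8,91/5)]
2. After x ≤ 11: [(8,81/11) (11,39/11) (11,94/5) (8,91/5)]
3. After y ≥ 6: [(8,81/11) (127/14,6) (11,6) (11,94/5) (8,91/5)]
4. After y ≤ 14: [(8,14) (8,81/11) (127/14,6) (11,6) (11,14)]
5. Canonical ring: [(8,81/11) (127/14,6) (11,6) (11,14) (8,14)]

Clipped polygon: [(8,81/11) (127/14,6) (11,6) (11,14) (8,14)]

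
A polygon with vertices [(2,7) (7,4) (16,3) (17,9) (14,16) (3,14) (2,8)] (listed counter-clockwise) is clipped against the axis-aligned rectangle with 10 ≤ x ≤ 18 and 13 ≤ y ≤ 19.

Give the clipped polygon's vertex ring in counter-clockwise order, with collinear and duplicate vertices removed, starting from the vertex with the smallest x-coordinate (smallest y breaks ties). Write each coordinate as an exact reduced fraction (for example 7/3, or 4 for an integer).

Clipped polygon: [(10,13) (107/7,13) (14,16) (10,168/11)]

1. After x ≥ 10: [(10,11/3) (16,3) (17,9) (14,16) (10,168/11)]
2. After x ≤ 18: [(10,11/3) (16,3) (17,9) (14,16) (10,168/11)]
3. After y ≥ 13: [(10,13) (107/7,13) (14,16) (10,168/11)]
4. After y ≤ 19: [(10,13) (107/7,13) (14,16) (10,168/11)]
5. Canonical ring: [(10,13) (107/7,13) (14,16) (10,168/11)]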